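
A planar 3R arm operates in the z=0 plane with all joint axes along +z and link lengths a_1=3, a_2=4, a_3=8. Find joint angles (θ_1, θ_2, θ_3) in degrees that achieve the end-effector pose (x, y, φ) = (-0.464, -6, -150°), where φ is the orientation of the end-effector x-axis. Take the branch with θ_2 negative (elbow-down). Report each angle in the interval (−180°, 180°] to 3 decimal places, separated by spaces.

wrist centre = target − a_3·(cos φ, sin φ) = (6.4642, -2.0000)
cos θ_2 = (45.7859−3²−4²)/(2·3·4) = 0.8661; θ_2 = -29.9937° (elbow-down)
β = atan2(-2.0000,6.4642) = -17.1919°; ψ = atan2(-1.9996,6.4643) = -17.1885°
θ_1 = β − ψ = -0.0034°
θ_3 = φ − θ_1 − θ_2 = -120.0029° (wrapped to (-180°,180°])

-0.003 -29.994 -120.003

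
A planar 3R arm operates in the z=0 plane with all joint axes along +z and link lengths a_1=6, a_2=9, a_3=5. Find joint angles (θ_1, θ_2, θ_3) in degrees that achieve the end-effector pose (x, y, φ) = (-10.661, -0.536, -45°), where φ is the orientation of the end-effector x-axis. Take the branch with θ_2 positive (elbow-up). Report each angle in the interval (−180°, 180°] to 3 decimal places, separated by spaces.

wrist centre = target − a_3·(cos φ, sin φ) = (-14.1965, 2.9995)
cos θ_2 = (210.5388−6²−9²)/(2·6·9) = 0.8661; θ_2 = 29.9915° (elbow-up)
β = atan2(2.9995,-14.1965) = 168.0696°; ψ = atan2(4.4988,13.7949) = 18.0624°
θ_1 = β − ψ = 150.0073°
θ_3 = φ − θ_1 − θ_2 = 135.0012° (wrapped to (-180°,180°])

150.007 29.991 135.001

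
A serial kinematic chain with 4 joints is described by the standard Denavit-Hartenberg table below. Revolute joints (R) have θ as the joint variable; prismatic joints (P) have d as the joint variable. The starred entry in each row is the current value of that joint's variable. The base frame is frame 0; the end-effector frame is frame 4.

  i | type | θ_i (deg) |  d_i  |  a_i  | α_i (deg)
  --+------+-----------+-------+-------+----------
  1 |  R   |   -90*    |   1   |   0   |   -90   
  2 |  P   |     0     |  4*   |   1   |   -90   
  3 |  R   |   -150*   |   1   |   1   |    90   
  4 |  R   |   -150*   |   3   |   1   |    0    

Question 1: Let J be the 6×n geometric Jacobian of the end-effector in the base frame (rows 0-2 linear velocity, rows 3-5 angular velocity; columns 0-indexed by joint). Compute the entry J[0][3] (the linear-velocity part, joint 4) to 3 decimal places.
0.250

axis z_3 = (-0.8660,0.5000,-0.0000); lever o_n−o_3 = (-3.0311,0.7500,0.5000)
cross product → J_v[:, 3] = (0.2500,0.4330,0.8660)
J_ω[:, 3] = z_3
entry J[0][3] = 0.2500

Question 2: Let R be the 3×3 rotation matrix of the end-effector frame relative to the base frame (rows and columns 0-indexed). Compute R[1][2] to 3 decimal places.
End-effector z-axis (col 2 of R) = (-0.8660,0.5000,-0.0000)
R[1][2] = 0.5000

0.500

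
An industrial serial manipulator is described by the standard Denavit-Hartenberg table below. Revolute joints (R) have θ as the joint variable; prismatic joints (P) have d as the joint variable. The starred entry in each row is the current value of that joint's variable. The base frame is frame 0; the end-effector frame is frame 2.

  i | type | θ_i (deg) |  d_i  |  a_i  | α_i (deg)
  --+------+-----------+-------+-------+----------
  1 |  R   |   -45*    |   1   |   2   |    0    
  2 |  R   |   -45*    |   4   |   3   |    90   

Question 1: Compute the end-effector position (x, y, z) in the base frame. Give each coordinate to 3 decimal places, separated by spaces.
after link 1: o_1 = (1.4142, -1.4142, 1.0000)
after link 2: o_2 = (1.4142, -4.4142, 5.0000)

1.414 -4.414 5.000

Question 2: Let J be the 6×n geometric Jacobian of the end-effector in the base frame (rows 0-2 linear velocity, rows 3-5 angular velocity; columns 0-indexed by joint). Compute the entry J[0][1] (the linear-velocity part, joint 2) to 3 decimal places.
3.000

axis z_1 = (0.0000,0.0000,1.0000); lever o_n−o_1 = (0.0000,-3.0000,4.0000)
cross product → J_v[:, 1] = (3.0000,0.0000,-0.0000)
J_ω[:, 1] = z_1
entry J[0][1] = 3.0000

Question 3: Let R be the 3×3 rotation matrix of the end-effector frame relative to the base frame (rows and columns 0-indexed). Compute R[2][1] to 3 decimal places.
End-effector y-axis (col 1 of R) = (0.0000,0.0000,1.0000)
R[2][1] = 1.0000

1.000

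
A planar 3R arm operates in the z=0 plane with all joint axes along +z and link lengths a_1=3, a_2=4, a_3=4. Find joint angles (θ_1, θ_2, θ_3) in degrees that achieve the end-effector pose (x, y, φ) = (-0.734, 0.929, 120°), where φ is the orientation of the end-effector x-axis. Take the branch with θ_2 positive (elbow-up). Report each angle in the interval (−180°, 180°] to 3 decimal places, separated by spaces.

wrist centre = target − a_3·(cos φ, sin φ) = (1.2660, -2.5351)
cos θ_2 = (8.0295−3²−4²)/(2·3·4) = -0.7071; θ_2 = 134.9998° (elbow-up)
β = atan2(-2.5351,1.2660) = -63.4630°; ψ = atan2(2.8284,0.1716) = 86.5285°
θ_1 = β − ψ = -149.9915°
θ_3 = φ − θ_1 − θ_2 = 134.9917° (wrapped to (-180°,180°])

-149.991 135.000 134.992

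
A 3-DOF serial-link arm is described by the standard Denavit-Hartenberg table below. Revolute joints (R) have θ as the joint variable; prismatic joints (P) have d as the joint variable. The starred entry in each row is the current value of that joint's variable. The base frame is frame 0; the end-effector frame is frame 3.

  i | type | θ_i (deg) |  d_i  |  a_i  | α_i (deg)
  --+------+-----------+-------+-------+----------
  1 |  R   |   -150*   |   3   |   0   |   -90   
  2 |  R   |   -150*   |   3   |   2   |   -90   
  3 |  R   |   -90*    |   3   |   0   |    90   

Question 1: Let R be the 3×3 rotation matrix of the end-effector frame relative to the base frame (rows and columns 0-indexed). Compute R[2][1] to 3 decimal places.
End-effector y-axis (col 1 of R) = (-0.4330,-0.2500,0.8660)
R[2][1] = 0.8660

0.866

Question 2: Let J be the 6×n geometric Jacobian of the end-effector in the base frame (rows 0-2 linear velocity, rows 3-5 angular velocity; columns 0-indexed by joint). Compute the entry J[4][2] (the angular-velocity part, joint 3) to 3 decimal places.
axis z_2 = (-0.4330,-0.2500,0.8660); lever o_n−o_2 = (-1.2990,-0.7500,2.5981)
cross product → J_v[:, 2] = (0.0000,0.0000,-0.0000)
J_ω[:, 2] = z_2
entry J[4][2] = -0.2500

-0.250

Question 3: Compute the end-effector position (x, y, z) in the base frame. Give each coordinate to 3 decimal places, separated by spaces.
1.701 -2.482 6.598

after link 1: o_1 = (0.0000, 0.0000, 3.0000)
after link 2: o_2 = (3.0000, -1.7321, 4.0000)
after link 3: o_3 = (1.7010, -2.4821, 6.5981)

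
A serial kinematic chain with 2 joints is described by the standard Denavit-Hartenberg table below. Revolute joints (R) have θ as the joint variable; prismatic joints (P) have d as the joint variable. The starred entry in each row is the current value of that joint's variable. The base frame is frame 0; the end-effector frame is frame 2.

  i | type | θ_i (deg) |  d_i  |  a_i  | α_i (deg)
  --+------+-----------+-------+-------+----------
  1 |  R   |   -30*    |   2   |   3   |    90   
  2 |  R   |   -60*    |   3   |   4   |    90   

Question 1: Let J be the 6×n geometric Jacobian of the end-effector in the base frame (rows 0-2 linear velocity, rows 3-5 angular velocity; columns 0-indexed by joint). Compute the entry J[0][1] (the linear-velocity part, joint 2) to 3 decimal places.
axis z_1 = (-0.5000,-0.8660,0.0000); lever o_n−o_1 = (0.2321,-3.5981,-3.4641)
cross product → J_v[:, 1] = (3.0000,-1.7321,2.0000)
J_ω[:, 1] = z_1
entry J[0][1] = 3.0000

3.000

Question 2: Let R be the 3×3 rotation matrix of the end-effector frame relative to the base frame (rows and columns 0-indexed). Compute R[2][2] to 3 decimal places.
-0.500

End-effector z-axis (col 2 of R) = (-0.7500,0.4330,-0.5000)
R[2][2] = -0.5000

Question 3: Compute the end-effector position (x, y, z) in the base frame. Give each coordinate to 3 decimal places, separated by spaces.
2.830 -5.098 -1.464

after link 1: o_1 = (2.5981, -1.5000, 2.0000)
after link 2: o_2 = (2.8301, -5.0981, -1.4641)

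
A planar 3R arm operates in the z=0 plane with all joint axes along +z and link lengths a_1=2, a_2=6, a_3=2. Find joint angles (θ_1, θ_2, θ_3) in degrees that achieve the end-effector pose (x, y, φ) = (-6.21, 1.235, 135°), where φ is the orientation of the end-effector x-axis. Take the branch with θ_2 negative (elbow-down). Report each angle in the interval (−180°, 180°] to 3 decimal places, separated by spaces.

wrist centre = target − a_3·(cos φ, sin φ) = (-4.7958, -0.1792)
cos θ_2 = (23.0317−2²−6²)/(2·2·6) = -0.7070; θ_2 = -134.9924° (elbow-down)
β = atan2(-0.1792,-4.7958) = -177.8599°; ψ = atan2(-4.2432,-2.2421) = -117.8517°
θ_1 = β − ψ = -60.0083°
θ_3 = φ − θ_1 − θ_2 = -29.9993° (wrapped to (-180°,180°])

-60.008 -134.992 -29.999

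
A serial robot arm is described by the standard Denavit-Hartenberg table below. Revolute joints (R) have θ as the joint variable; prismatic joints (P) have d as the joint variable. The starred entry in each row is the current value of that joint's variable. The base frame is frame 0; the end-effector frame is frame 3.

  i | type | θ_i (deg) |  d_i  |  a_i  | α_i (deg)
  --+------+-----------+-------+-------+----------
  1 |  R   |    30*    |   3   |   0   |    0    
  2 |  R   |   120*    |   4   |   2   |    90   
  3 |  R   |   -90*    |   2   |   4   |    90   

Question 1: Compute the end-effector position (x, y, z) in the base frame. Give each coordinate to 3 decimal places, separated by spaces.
after link 1: o_1 = (0.0000, 0.0000, 3.0000)
after link 2: o_2 = (-1.7321, 1.0000, 7.0000)
after link 3: o_3 = (-0.7321, 2.7321, 3.0000)

-0.732 2.732 3.000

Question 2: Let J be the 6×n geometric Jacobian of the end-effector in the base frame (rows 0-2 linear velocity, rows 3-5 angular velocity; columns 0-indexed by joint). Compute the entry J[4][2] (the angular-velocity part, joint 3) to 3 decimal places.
axis z_2 = (0.5000,0.8660,0.0000); lever o_n−o_2 = (1.0000,1.7321,-4.0000)
cross product → J_v[:, 2] = (-3.4641,2.0000,0.0000)
J_ω[:, 2] = z_2
entry J[4][2] = 0.8660

0.866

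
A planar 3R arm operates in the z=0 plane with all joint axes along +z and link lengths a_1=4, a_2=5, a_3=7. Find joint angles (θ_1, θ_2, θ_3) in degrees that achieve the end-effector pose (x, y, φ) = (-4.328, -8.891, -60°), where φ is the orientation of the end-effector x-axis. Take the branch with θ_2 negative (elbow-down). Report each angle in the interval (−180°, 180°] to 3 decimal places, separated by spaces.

-134.991 -45.009 120.000

wrist centre = target − a_3·(cos φ, sin φ) = (-7.8280, -2.8288)
cos θ_2 = (69.2798−4²−5²)/(2·4·5) = 0.7070; θ_2 = -45.0090° (elbow-down)
β = atan2(-2.8288,-7.8280) = -160.1315°; ψ = atan2(-3.5361,7.5350) = -25.1402°
θ_1 = β − ψ = -134.9913°
θ_3 = φ − θ_1 − θ_2 = 120.0004° (wrapped to (-180°,180°])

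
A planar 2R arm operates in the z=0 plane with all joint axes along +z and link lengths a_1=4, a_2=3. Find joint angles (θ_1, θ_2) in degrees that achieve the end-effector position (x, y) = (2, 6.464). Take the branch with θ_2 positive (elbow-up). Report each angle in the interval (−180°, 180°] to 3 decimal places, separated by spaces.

59.997 30.006

cos θ_2 = (45.7833−4²−3²)/(2·4·3) = 0.8660; θ_2 = 30.0063° (elbow-up)
β = atan2(6.4640,2.0000) = 72.8076°; ψ = atan2(1.5003,6.5979) = 12.8105°
θ_1 = β − ψ = 59.9971°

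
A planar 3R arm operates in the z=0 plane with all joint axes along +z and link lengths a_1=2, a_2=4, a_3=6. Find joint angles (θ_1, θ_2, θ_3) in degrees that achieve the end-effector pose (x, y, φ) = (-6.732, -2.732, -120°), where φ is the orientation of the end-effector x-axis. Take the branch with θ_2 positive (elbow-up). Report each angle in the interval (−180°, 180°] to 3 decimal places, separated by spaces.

83.129 90.000 66.871

wrist centre = target − a_3·(cos φ, sin φ) = (-3.7320, 2.4642)
cos θ_2 = (19.9999−2²−4²)/(2·2·4) = -0.0000; θ_2 = 90.0005° (elbow-up)
β = atan2(2.4642,-3.7320) = 146.5641°; ψ = atan2(4.0000,2.0000) = 63.4353°
θ_1 = β − ψ = 83.1288°
θ_3 = φ − θ_1 − θ_2 = 66.8707° (wrapped to (-180°,180°])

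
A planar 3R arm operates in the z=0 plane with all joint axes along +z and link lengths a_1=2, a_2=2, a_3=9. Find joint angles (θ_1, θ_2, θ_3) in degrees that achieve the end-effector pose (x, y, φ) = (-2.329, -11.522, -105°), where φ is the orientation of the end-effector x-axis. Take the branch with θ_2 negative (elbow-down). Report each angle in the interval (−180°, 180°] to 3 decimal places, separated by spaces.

wrist centre = target − a_3·(cos φ, sin φ) = (0.0004, -2.8287)
cos θ_2 = (8.0014−2²−2²)/(2·2·2) = 0.0002; θ_2 = -89.9903° (elbow-down)
β = atan2(-2.8287,0.0004) = -89.9925°; ψ = atan2(-2.0000,2.0003) = -44.9951°
θ_1 = β − ψ = -44.9973°
θ_3 = φ − θ_1 − θ_2 = 29.9876° (wrapped to (-180°,180°])

-44.997 -89.990 29.988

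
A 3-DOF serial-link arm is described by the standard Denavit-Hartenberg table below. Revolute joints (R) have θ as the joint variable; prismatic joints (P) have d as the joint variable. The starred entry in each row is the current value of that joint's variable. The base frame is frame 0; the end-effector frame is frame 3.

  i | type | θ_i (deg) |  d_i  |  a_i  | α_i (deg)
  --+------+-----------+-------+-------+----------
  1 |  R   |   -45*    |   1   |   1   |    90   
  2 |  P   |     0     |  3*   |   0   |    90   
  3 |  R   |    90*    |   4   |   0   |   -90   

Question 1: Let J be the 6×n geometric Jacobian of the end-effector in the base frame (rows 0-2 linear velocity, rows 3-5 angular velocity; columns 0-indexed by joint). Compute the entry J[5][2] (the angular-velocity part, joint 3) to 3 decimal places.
-1.000

axis z_2 = (-0.0000,-0.0000,-1.0000); lever o_n−o_2 = (-0.0000,-0.0000,-4.0000)
cross product → J_v[:, 2] = (-0.0000,0.0000,-0.0000)
J_ω[:, 2] = z_2
entry J[5][2] = -1.0000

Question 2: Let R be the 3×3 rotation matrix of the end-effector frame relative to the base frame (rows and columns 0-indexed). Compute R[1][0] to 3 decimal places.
-0.707

End-effector x-axis (col 0 of R) = (-0.7071,-0.7071,0.0000)
R[1][0] = -0.7071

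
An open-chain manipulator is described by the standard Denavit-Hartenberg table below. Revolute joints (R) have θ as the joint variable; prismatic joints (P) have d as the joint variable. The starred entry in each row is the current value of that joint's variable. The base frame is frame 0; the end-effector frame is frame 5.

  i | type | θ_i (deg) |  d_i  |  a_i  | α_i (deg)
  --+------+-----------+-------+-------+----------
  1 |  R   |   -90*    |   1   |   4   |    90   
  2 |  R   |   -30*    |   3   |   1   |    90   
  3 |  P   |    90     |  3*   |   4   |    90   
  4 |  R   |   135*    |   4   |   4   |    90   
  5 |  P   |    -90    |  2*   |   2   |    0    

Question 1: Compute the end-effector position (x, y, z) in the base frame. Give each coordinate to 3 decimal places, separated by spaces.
after link 1: o_1 = (0.0000, -4.0000, 1.0000)
after link 2: o_2 = (-3.0000, -4.8660, 0.5000)
after link 3: o_3 = (-7.0000, -3.3660, -2.0981)
after link 4: o_4 = (-4.1716, -5.4159, -6.5476)
after link 5: o_5 = (-5.5858, -2.9768, -6.7723)

-5.586 -2.977 -6.772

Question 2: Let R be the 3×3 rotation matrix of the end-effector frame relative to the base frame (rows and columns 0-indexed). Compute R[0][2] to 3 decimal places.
-0.707

End-effector z-axis (col 2 of R) = (-0.7071,0.3536,-0.6124)
R[0][2] = -0.7071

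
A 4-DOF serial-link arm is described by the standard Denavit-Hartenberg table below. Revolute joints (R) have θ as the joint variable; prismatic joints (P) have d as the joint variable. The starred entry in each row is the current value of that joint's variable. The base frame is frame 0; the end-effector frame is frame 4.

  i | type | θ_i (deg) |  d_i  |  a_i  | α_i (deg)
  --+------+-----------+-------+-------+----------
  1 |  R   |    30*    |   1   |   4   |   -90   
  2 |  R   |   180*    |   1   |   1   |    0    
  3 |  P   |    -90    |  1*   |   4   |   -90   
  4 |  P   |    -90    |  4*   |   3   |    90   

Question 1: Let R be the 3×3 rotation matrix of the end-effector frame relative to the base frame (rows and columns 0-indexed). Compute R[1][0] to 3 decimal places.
0.866

End-effector x-axis (col 0 of R) = (-0.5000,0.8660,0.0000)
R[1][0] = 0.8660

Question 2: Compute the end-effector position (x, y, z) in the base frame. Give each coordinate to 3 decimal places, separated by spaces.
-3.366 3.830 -3.000

after link 1: o_1 = (3.4641, 2.0000, 1.0000)
after link 2: o_2 = (2.0981, 2.3660, 1.0000)
after link 3: o_3 = (1.5981, 3.2321, -3.0000)
after link 4: o_4 = (-3.3660, 3.8301, -3.0000)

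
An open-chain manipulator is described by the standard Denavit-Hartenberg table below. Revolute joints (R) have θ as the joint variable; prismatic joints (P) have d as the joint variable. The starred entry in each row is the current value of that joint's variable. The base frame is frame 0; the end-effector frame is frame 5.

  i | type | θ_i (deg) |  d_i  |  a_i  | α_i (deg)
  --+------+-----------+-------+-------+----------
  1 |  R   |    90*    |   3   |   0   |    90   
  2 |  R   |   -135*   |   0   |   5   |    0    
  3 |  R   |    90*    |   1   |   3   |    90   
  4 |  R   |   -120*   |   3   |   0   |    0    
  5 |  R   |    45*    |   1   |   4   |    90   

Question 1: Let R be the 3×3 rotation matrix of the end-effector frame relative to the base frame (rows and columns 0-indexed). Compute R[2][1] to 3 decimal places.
-0.707

End-effector y-axis (col 1 of R) = (0.0000,-0.7071,-0.7071)
R[2][1] = -0.7071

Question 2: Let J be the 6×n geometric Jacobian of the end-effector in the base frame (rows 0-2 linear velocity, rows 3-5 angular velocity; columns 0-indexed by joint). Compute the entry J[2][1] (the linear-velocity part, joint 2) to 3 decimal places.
axis z_1 = (1.0000,-0.0000,0.0000); lever o_n−o_1 = (-2.8637,-3.5106,-9.2173)
cross product → J_v[:, 1] = (0.0000,9.2173,-3.5106)
J_ω[:, 1] = z_1
entry J[2][1] = -3.5106

-3.511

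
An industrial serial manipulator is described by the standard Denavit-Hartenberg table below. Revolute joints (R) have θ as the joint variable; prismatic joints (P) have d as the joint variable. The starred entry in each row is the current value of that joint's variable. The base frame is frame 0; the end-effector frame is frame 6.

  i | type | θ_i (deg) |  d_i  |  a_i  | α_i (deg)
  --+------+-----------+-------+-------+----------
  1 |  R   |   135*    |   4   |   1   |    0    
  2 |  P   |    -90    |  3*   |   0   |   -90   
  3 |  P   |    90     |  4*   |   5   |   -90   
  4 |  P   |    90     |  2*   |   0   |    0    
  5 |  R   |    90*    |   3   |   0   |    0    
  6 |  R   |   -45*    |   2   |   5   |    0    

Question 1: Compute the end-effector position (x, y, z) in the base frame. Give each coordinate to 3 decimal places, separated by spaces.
-5.985 -3.914 5.536

after link 1: o_1 = (-0.7071, 0.7071, 4.0000)
after link 2: o_2 = (-0.7071, 0.7071, 7.0000)
after link 3: o_3 = (-3.5355, 3.5355, 2.0000)
after link 4: o_4 = (-4.9497, 2.1213, 2.0000)
after link 5: o_5 = (-7.0711, 0.0000, 2.0000)
after link 6: o_6 = (-5.9853, -3.9142, 5.5355)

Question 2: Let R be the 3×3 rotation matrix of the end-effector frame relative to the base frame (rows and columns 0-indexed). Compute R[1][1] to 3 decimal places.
0.500

End-effector y-axis (col 1 of R) = (-0.5000,0.5000,0.7071)
R[1][1] = 0.5000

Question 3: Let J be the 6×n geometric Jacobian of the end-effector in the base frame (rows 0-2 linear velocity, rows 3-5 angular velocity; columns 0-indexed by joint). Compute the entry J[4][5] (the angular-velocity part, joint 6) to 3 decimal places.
axis z_5 = (-0.7071,-0.7071,-0.0000); lever o_n−o_5 = (1.0858,-3.9142,3.5355)
cross product → J_v[:, 5] = (-2.5000,2.5000,3.5355)
J_ω[:, 5] = z_5
entry J[4][5] = -0.7071

-0.707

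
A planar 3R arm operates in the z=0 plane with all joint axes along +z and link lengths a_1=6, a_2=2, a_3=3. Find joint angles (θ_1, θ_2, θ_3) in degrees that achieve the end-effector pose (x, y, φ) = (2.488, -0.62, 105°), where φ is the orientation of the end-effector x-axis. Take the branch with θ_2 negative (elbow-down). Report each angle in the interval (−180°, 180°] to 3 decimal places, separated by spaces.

wrist centre = target − a_3·(cos φ, sin φ) = (3.2645, -3.5178)
cos θ_2 = (23.0314−6²−2²)/(2·6·2) = -0.7070; θ_2 = -134.9932° (elbow-down)
β = atan2(-3.5178,3.2645) = -47.1390°; ψ = atan2(-1.4144,4.5860) = -17.1406°
θ_1 = β − ψ = -29.9984°
θ_3 = φ − θ_1 − θ_2 = -90.0083° (wrapped to (-180°,180°])

-29.998 -134.993 -90.008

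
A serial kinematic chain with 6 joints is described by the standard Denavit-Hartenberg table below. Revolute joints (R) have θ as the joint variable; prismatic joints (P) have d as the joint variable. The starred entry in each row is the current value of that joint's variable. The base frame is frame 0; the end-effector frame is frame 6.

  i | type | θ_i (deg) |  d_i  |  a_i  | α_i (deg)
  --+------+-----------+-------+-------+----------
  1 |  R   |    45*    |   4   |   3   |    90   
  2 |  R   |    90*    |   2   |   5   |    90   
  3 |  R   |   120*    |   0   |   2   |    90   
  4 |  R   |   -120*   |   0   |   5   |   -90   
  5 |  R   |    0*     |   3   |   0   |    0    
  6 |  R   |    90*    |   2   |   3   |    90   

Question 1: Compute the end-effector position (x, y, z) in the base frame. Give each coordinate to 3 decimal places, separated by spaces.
after link 1: o_1 = (2.1213, 2.1213, 4.0000)
after link 2: o_2 = (3.5355, 0.7071, 9.0000)
after link 3: o_3 = (4.7603, -0.5176, 8.0000)
after link 4: o_4 = (0.1675, -2.0486, 9.2500)
after link 5: o_5 = (0.6978, -4.7002, 7.9510)
after link 6: o_6 = (-0.0093, -5.4073, 4.4869)

-0.009 -5.407 4.487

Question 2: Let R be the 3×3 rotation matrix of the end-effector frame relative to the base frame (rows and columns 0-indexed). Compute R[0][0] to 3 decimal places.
-0.354

End-effector x-axis (col 0 of R) = (-0.3536,0.3536,-0.8660)
R[0][0] = -0.3536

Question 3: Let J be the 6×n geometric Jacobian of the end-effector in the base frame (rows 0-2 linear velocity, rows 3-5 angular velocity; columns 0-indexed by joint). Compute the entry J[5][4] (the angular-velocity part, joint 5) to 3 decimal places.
axis z_4 = (0.1768,-0.8839,-0.4330); lever o_n−o_4 = (-0.1768,-3.3588,-4.7631)
cross product → J_v[:, 4] = (2.7557,0.9186,-0.7500)
J_ω[:, 4] = z_4
entry J[5][4] = -0.4330

-0.433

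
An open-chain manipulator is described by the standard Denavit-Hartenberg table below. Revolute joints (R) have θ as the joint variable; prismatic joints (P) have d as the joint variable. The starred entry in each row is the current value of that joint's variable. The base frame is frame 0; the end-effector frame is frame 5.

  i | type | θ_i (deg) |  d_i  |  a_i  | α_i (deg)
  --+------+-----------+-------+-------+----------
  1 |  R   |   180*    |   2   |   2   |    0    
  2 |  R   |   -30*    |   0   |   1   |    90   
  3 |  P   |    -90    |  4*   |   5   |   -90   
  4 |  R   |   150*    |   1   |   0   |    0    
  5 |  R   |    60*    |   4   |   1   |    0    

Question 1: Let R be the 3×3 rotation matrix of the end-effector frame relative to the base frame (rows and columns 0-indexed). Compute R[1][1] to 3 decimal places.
End-effector y-axis (col 1 of R) = (0.4330,0.7500,-0.5000)
R[1][1] = 0.7500

0.750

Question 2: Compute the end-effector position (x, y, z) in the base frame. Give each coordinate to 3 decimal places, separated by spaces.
-4.946 6.897 -2.134

after link 1: o_1 = (-2.0000, 0.0000, 2.0000)
after link 2: o_2 = (-2.8660, 0.5000, 2.0000)
after link 3: o_3 = (-0.8660, 3.9641, -3.0000)
after link 4: o_4 = (-1.7321, 4.4641, -3.0000)
after link 5: o_5 = (-4.9462, 6.8971, -2.1340)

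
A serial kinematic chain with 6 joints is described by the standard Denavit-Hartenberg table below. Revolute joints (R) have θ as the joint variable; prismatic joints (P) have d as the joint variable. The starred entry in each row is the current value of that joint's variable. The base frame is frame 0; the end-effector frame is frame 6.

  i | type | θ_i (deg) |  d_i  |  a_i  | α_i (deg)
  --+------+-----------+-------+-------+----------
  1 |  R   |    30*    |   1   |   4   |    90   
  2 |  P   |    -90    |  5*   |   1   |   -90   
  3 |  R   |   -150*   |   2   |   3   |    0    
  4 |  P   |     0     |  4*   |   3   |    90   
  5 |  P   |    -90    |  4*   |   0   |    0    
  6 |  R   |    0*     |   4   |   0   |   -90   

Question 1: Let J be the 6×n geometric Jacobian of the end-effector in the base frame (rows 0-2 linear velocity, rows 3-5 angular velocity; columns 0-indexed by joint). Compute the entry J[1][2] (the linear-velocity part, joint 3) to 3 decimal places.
axis z_2 = (0.8660,0.5000,0.0000); lever o_n−o_2 = (3.2321,6.4019,9.1962)
cross product → J_v[:, 2] = (4.5981,-7.9641,3.9282)
J_ω[:, 2] = z_2
entry J[1][2] = -7.9641

-7.964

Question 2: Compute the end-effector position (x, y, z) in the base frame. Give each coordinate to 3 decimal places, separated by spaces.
after link 1: o_1 = (3.4641, 2.0000, 1.0000)
after link 2: o_2 = (5.9641, -2.3301, 0.0000)
after link 3: o_3 = (8.4462, -2.6292, 2.5981)
after link 4: o_4 = (12.6603, -1.9282, 5.1962)
after link 5: o_5 = (10.9282, 1.0718, 7.1962)
after link 6: o_6 = (9.1962, 4.0718, 9.1962)

9.196 4.072 9.196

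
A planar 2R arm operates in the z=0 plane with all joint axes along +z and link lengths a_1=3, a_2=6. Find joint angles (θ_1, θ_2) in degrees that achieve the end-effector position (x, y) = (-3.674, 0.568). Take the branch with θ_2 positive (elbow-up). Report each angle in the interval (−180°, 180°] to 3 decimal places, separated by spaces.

cos θ_2 = (13.8209−3²−6²)/(2·3·6) = -0.8661; θ_2 = 150.0070° (elbow-up)
β = atan2(0.5680,-3.6740) = 171.2117°; ψ = atan2(2.9994,-2.1965) = 126.2163°
θ_1 = β − ψ = 44.9954°

44.995 150.007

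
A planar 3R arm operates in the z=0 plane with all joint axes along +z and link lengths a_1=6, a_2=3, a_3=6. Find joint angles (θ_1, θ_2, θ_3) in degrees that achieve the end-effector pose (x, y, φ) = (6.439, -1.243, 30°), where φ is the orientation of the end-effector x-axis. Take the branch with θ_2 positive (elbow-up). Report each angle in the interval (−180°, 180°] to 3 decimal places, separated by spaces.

-102.350 134.992 -2.642

wrist centre = target − a_3·(cos φ, sin φ) = (1.2428, -4.2430)
cos θ_2 = (19.5477−6²−3²)/(2·6·3) = -0.7070; θ_2 = 134.9920° (elbow-up)
β = atan2(-4.2430,1.2428) = -73.6738°; ψ = atan2(2.1216,3.8790) = 28.6766°
θ_1 = β − ψ = -102.3504°
θ_3 = φ − θ_1 − θ_2 = -2.6416° (wrapped to (-180°,180°])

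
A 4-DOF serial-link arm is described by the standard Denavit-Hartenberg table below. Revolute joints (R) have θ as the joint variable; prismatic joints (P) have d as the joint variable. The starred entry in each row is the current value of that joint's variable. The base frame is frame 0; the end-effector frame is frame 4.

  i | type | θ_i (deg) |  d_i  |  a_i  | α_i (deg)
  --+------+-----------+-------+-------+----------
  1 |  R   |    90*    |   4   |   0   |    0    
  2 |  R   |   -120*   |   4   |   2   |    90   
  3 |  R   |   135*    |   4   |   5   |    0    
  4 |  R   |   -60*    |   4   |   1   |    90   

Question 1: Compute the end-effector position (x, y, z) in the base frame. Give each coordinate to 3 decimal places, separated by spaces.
after link 1: o_1 = (0.0000, 0.0000, 4.0000)
after link 2: o_2 = (1.7321, -1.0000, 8.0000)
after link 3: o_3 = (-3.3298, -2.6963, 11.5355)
after link 4: o_4 = (-5.1057, -6.2898, 12.5015)

-5.106 -6.290 12.501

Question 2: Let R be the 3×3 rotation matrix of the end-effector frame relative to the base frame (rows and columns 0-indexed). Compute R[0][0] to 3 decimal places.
0.224

End-effector x-axis (col 0 of R) = (0.2241,-0.1294,0.9659)
R[0][0] = 0.2241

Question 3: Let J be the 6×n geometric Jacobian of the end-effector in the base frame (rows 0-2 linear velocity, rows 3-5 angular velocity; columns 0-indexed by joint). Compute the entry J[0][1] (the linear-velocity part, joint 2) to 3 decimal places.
6.290

axis z_1 = (0.0000,0.0000,1.0000); lever o_n−o_1 = (-5.1057,-6.2898,8.5015)
cross product → J_v[:, 1] = (6.2898,-5.1057,0.0000)
J_ω[:, 1] = z_1
entry J[0][1] = 6.2898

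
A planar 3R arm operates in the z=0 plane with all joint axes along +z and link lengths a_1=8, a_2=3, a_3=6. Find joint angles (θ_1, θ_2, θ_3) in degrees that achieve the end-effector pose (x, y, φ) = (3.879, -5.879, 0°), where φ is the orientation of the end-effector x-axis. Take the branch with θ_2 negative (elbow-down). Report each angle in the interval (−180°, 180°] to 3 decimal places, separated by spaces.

-89.995 -134.996 -135.009

wrist centre = target − a_3·(cos φ, sin φ) = (-2.1210, -5.8790)
cos θ_2 = (39.0613−8²−3²)/(2·8·3) = -0.7071; θ_2 = -134.9959° (elbow-down)
β = atan2(-5.8790,-2.1210) = -109.8382°; ψ = atan2(-2.1215,5.8788) = -19.8428°
θ_1 = β − ψ = -89.9954°
θ_3 = φ − θ_1 − θ_2 = -135.0087° (wrapped to (-180°,180°])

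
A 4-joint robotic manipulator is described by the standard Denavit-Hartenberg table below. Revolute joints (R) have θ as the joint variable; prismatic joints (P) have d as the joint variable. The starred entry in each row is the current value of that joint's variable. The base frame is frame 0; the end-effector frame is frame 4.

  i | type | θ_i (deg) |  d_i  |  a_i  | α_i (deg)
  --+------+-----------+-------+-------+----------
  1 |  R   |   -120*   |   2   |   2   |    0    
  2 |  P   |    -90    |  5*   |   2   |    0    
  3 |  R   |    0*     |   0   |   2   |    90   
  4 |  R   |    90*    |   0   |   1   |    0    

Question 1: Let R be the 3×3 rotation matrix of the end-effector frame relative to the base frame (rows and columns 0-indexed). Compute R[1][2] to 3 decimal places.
0.866

End-effector z-axis (col 2 of R) = (0.5000,0.8660,0.0000)
R[1][2] = 0.8660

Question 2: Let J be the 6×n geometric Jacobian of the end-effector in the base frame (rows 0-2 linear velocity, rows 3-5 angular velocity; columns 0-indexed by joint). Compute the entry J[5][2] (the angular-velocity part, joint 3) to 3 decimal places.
axis z_2 = (0.0000,0.0000,1.0000); lever o_n−o_2 = (-1.7321,1.0000,1.0000)
cross product → J_v[:, 2] = (-1.0000,-1.7321,0.0000)
J_ω[:, 2] = z_2
entry J[5][2] = 1.0000

1.000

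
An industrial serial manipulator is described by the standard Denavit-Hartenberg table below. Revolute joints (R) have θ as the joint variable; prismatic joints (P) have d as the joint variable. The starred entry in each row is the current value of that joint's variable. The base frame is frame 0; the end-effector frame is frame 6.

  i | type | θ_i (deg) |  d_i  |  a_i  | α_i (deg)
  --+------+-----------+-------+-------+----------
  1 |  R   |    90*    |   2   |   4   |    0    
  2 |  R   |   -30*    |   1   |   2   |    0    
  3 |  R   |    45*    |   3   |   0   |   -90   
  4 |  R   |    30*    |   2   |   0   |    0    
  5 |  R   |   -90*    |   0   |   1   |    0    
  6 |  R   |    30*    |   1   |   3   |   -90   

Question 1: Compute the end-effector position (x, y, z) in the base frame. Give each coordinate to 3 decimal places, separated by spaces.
after link 1: o_1 = (0.0000, 4.0000, 2.0000)
after link 2: o_2 = (1.0000, 5.7321, 3.0000)
after link 3: o_3 = (1.0000, 5.7321, 6.0000)
after link 4: o_4 = (-0.9319, 5.2144, 6.0000)
after link 5: o_5 = (-1.0613, 5.6974, 6.8660)
after link 6: o_6 = (-2.6996, 7.9481, 8.3660)

-2.700 7.948 8.366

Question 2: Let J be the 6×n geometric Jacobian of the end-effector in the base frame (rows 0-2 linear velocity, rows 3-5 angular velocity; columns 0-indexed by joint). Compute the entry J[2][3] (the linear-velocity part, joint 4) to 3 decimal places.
-3.098

axis z_3 = (-0.9659,-0.2588,0.0000); lever o_n−o_3 = (-3.6996,2.2161,2.3660)
cross product → J_v[:, 3] = (-0.6124,2.2854,-3.0981)
J_ω[:, 3] = z_3
entry J[2][3] = -3.0981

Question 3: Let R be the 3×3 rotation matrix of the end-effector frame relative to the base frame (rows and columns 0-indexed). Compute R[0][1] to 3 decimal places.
0.966

End-effector y-axis (col 1 of R) = (0.9659,0.2588,-0.0000)
R[0][1] = 0.9659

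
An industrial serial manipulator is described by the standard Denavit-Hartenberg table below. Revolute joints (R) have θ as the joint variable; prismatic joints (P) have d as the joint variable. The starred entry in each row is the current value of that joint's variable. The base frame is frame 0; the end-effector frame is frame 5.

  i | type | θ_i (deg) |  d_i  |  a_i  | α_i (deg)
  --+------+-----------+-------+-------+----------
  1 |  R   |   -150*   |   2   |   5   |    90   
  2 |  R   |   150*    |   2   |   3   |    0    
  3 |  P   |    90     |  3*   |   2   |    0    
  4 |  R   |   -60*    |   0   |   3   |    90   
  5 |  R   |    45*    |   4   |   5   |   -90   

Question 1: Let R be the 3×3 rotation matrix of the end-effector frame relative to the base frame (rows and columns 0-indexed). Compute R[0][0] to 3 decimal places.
0.259

End-effector x-axis (col 0 of R) = (0.2588,0.9659,-0.0000)
R[0][0] = 0.2588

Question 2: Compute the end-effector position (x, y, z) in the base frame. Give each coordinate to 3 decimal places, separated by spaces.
0.178 9.959 5.768

after link 1: o_1 = (-4.3301, -2.5000, 2.0000)
after link 2: o_2 = (-3.0801, 0.5311, 3.5000)
after link 3: o_3 = (-3.7141, 3.6292, 1.7679)
after link 4: o_4 = (-1.1160, 5.1292, 1.7679)
after link 5: o_5 = (0.1781, 9.9588, 5.7679)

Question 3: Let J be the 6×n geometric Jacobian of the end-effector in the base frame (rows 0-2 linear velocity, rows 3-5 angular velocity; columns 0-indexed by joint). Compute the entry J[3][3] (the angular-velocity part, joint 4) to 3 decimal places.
axis z_3 = (-0.5000,0.8660,0.0000); lever o_n−o_3 = (3.8922,6.3296,4.0000)
cross product → J_v[:, 3] = (3.4641,2.0000,-6.5355)
J_ω[:, 3] = z_3
entry J[3][3] = -0.5000

-0.500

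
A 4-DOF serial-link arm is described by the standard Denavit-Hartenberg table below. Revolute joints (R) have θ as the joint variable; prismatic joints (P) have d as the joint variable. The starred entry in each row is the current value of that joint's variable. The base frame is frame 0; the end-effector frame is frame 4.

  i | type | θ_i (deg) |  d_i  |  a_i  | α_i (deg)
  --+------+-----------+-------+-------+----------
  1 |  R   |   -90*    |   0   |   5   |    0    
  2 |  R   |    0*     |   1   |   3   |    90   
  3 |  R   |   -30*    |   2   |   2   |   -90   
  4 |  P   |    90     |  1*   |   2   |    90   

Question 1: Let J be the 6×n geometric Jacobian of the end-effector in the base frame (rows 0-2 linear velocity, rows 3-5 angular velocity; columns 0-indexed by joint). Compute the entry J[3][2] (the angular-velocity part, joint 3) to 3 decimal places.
axis z_2 = (-1.0000,-0.0000,0.0000); lever o_n−o_2 = (-0.0000,-2.2321,-0.1340)
cross product → J_v[:, 2] = (0.0000,-0.1340,2.2321)
J_ω[:, 2] = z_2
entry J[3][2] = -1.0000

-1.000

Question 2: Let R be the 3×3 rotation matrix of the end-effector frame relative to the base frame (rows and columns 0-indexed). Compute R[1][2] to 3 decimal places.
End-effector z-axis (col 2 of R) = (-0.0000,-0.8660,-0.5000)
R[1][2] = -0.8660

-0.866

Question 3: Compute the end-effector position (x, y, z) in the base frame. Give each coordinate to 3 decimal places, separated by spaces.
0.000 -10.232 0.866

after link 1: o_1 = (0.0000, -5.0000, 0.0000)
after link 2: o_2 = (0.0000, -8.0000, 1.0000)
after link 3: o_3 = (-2.0000, -9.7321, 0.0000)
after link 4: o_4 = (0.0000, -10.2321, 0.8660)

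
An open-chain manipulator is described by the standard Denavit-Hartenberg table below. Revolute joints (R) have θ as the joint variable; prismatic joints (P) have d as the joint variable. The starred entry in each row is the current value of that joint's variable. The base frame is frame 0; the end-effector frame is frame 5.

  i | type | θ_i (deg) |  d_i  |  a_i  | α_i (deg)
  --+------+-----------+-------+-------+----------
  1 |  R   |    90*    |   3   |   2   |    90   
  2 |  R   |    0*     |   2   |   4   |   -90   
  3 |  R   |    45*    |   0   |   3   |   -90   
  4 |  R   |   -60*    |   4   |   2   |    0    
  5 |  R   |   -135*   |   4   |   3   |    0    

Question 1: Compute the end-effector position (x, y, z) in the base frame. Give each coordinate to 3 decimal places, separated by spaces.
-4.436 1.123 3.956

after link 1: o_1 = (0.0000, 2.0000, 3.0000)
after link 2: o_2 = (2.0000, 6.0000, 3.0000)
after link 3: o_3 = (-0.1213, 8.1213, 3.0000)
after link 4: o_4 = (-3.6569, 6.0000, 4.7321)
after link 5: o_5 = (-4.4362, 1.1225, 3.9556)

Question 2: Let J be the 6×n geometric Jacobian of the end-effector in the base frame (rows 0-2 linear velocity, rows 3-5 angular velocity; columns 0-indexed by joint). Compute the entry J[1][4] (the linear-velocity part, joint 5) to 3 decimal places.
-0.549

axis z_4 = (-0.7071,-0.7071,0.0000); lever o_n−o_4 = (-0.7794,-4.8775,-0.7765)
cross product → J_v[:, 4] = (0.5490,-0.5490,2.8978)
J_ω[:, 4] = z_4
entry J[1][4] = -0.5490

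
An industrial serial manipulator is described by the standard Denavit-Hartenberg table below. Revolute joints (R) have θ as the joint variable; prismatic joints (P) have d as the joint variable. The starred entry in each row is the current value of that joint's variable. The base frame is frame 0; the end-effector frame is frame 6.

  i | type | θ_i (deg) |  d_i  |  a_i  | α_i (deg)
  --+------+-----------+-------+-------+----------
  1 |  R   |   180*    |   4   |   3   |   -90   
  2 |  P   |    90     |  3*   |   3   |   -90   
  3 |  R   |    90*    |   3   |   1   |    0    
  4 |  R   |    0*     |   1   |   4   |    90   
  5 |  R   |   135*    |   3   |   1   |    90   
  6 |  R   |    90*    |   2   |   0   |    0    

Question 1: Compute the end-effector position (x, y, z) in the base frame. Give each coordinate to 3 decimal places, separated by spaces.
after link 1: o_1 = (-3.0000, 0.0000, 4.0000)
after link 2: o_2 = (-3.0000, -3.0000, 1.0000)
after link 3: o_3 = (-0.0000, -2.0000, 1.0000)
after link 4: o_4 = (1.0000, 2.0000, 1.0000)
after link 5: o_5 = (1.7071, 1.2929, -2.0000)
after link 6: o_6 = (3.1213, 2.7071, -2.0000)

3.121 2.707 -2.000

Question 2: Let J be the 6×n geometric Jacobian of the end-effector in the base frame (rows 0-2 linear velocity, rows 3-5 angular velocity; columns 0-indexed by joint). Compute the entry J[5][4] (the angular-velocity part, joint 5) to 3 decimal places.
axis z_4 = (-0.0000,-0.0000,-1.0000); lever o_n−o_4 = (2.1213,0.7071,-3.0000)
cross product → J_v[:, 4] = (0.7071,-2.1213,0.0000)
J_ω[:, 4] = z_4
entry J[5][4] = -1.0000

-1.000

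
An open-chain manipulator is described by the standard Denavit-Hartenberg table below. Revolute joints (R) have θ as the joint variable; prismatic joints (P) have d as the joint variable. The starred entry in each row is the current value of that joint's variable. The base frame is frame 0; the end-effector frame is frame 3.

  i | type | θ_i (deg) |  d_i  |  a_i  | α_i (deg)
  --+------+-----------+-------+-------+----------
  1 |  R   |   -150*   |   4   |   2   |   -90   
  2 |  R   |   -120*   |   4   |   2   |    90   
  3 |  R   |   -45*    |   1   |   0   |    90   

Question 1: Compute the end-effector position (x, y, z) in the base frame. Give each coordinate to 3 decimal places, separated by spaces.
after link 1: o_1 = (-1.7321, -1.0000, 4.0000)
after link 2: o_2 = (1.1340, -3.9641, 5.7321)
after link 3: o_3 = (1.8840, -3.5311, 5.2321)

1.884 -3.531 5.232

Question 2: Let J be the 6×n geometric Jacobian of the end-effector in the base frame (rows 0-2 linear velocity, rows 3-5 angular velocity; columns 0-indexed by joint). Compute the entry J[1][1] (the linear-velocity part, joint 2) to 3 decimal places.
axis z_1 = (0.5000,-0.8660,0.0000); lever o_n−o_1 = (3.6160,-2.5311,1.2321)
cross product → J_v[:, 1] = (-1.0670,-0.6160,1.8660)
J_ω[:, 1] = z_1
entry J[1][1] = -0.6160

-0.616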